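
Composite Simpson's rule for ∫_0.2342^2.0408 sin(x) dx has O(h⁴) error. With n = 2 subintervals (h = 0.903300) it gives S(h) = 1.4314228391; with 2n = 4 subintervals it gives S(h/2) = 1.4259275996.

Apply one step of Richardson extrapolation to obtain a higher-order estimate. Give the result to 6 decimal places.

1.425561

With r = 4 the leading error scales as h^4, so the weight is 2^4 = 16.
Weighted: 22.8148415936 − 1.4314228391 = 21.3834187545
Denominator 16 − 1 = 15.
(16×1.4259275996 − 1.4314228391)/(16 − 1) = 1.4255612503
Gap between inputs: 5.495e-03; correction applied: −0.0003663493.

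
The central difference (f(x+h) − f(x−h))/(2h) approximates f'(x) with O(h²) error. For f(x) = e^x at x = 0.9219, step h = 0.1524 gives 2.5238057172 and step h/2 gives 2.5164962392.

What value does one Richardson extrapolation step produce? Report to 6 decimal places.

2.514060

Leading term ∝ h^2; use weight 4 = 2^2.
4·2.5164962392 = 10.0659849568; 10.0659849568 − 2.5238057172 = 7.5421792396
(4·2.5164962392 − 2.5238057172)/(4 − 1) = 2.5140597465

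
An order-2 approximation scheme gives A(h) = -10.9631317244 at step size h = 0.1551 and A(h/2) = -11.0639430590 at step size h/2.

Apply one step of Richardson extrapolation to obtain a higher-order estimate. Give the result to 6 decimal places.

-11.097547

Order 2 gives 2^r = 4 and 2^r − 1 = 3.
4·(-11.0639430590) = -44.2557722360; (-44.2557722360) − (-10.9631317244) = -33.2926405116
Extrapolated: (-33.2926405116) / 3 = -11.0975468372
Gap between inputs: 1.008e-01; correction applied: −0.0336037782.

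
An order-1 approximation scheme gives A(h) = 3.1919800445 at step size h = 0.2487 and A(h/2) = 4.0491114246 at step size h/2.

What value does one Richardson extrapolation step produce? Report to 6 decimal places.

Leading term ∝ h^1; use weight 2 = 2^1.
2*4.0491114246 − 3.1919800445 = 4.9062428047
(2*4.0491114246 − 3.1919800445)/(2 − 1) = 4.9062428047

4.906243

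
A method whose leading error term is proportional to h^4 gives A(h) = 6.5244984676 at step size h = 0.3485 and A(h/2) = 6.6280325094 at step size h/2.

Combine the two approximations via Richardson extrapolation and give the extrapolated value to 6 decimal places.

6.634935

Method order is 4; weight 2^4 = 16.
16 × 6.6280325094 = 106.0485201504; subtract 6.5244984676 → 99.5240216828
Divide by 2^4 − 1 = 15.
So the Richardson estimate is 6.6349347789.
Gap between inputs: 1.035e-01; correction applied: +0.0069022695.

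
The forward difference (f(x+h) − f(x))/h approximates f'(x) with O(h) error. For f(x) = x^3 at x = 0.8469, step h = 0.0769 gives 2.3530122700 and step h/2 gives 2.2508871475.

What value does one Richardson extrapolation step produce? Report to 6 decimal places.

2.148762

Error is O(h^1); halving h shrinks it by 2^1 = 2.
Weighted: 4.5017742950 − 2.3530122700 = 2.1487620250
Divide by 2^1 − 1 = 1.
Result: 2.1487620250
Gap between inputs: 1.021e-01; correction applied: −0.1021251225.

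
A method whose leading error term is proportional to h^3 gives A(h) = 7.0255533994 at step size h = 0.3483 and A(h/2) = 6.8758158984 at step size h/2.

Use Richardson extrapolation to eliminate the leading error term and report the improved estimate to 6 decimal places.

6.854425

Leading term ∝ h^3; use weight 8 = 2^3.
8·6.8758158984 = 55.0065271872; 55.0065271872 − 7.0255533994 = 47.9809737878
(8·6.8758158984 − 7.0255533994)/(8 − 1) = 6.8544248268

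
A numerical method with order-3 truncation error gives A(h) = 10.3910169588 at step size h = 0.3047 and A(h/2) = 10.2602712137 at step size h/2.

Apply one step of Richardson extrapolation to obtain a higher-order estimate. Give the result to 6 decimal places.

10.241593

r = 3: numerator weight 8, denominator 7.
Numerator 8×A(h/2) − A(h) = 8×10.2602712137 − 10.3910169588 = 71.6911527508
R = 71.6911527508/7 = 10.2415932501
Gap between inputs: 1.307e-01; correction applied: −0.0186779636.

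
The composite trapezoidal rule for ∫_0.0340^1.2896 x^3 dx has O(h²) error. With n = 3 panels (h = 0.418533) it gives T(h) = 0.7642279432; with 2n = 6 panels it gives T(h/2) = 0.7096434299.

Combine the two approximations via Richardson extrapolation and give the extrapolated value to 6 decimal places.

Leading term ∝ h^2; use weight 4 = 2^2.
2^2 × A(h/2) = 2.8385737196; minus A(h) gives 2.0743457764.
Divide by 2^2 − 1 = 3.
Result: 0.6914485921

0.691449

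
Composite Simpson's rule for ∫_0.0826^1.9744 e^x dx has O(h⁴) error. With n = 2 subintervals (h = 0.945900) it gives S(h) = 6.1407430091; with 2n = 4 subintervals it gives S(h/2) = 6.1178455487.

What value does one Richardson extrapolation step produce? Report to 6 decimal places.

6.116319

Order 4 gives 2^r = 16 and 2^r − 1 = 15.
Weighted: 97.8855287792 − 6.1407430091 = 91.7447857701
(16 × 6.1178455487 − 6.1407430091)/(16 − 1) = 6.1163190513
Gap between inputs: 2.290e-02; correction applied: −0.0015264974.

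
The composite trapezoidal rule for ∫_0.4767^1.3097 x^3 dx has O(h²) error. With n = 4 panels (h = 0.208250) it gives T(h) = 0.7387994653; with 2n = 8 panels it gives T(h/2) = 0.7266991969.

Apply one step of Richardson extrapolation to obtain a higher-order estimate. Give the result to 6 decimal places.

0.722666

Method order is 2; weight 2^2 = 4.
4·0.7266991969 = 2.9067967876; 2.9067967876 − 0.7387994653 = 2.1679973223
Denominator 4 − 1 = 3.
Extrapolated: 2.1679973223 / 3 = 0.7226657741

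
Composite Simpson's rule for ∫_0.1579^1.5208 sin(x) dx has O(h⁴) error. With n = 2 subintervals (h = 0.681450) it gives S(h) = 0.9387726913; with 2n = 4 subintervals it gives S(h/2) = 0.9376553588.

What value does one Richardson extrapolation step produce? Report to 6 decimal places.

0.937581

r = 4, so 2^r = 16.
16·0.9376553588 = 15.0024857408; 15.0024857408 − 0.9387726913 = 14.0637130495
Divide by 2^4 − 1 = 15.
Result: 0.9375808700
Shift from A(h/2): −0.0000744888.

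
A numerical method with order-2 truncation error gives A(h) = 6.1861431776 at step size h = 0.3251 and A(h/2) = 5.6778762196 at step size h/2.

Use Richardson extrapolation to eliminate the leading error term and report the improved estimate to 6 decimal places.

5.508454

r = 2: numerator weight 4, denominator 3.
Difference of the inputs: 5.6778762196 − 6.1861431776 = -0.5082669580
Divide by 2^2 − 1 = 3: (-0.5082669580)/3 = -0.1694223193
R = 5.6778762196 − 0.1694223193 = 5.5084539003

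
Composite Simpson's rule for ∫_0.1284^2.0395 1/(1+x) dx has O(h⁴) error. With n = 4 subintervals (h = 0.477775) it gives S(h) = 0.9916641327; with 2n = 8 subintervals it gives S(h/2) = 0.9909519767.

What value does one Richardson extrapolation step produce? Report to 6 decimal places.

0.990904

Leading term ∝ h^4; use weight 16 = 2^4.
Top: 16(0.9909519767) − (0.9916641327) = 14.8635674945
(16·0.9909519767 − 0.9916641327)/(16 − 1) = 0.9909044996
Shift from A(h/2): −0.0000474771.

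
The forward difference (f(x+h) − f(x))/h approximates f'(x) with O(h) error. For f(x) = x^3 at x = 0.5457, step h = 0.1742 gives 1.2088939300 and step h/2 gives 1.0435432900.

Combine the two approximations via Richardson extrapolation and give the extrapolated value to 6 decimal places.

0.878193

Method order is 1; weight 2^1 = 2.
A(h/2) − A(h) = 1.0435432900 − 1.2088939300 = -0.1653506400
Divide by 2^1 − 1 = 1: (-0.1653506400)/1 = -0.1653506400
R = 1.0435432900 − 0.1653506400 = 0.8781926500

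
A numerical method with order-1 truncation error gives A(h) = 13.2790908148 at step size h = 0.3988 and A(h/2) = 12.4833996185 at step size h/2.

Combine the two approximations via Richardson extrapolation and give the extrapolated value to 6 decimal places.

11.687708

r = 1, so 2^r = 2.
2×12.4833996185 − 13.2790908148 = 11.6877084222
Extrapolated: 11.6877084222 / 1 = 11.6877084222
Shift from A(h/2): −0.7956911963.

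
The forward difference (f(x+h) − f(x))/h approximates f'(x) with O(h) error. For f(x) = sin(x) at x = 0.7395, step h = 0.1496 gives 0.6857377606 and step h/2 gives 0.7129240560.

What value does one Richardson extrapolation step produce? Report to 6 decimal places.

0.740110

Leading term ∝ h^1; use weight 2 = 2^1.
Difference of the inputs: 0.7129240560 − 0.6857377606 = 0.0271862954
Divide by 2^1 − 1 = 1: 0.0271862954/1 = 0.0271862954
R = 0.7129240560 + 0.0271862954 = 0.7401103514
Shift from A(h/2): +0.0271862954.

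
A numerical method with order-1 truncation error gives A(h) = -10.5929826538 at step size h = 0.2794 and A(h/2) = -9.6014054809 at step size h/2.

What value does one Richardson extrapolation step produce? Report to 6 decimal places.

-8.609828

The method has order 1: 2^1 = 2.
2^1×A(h/2) = -19.2028109618; minus A(h) gives -8.6098283080.
Divide by 2^1 − 1 = 1.
Result: -8.6098283080
Shift from A(h/2): +0.9915771729.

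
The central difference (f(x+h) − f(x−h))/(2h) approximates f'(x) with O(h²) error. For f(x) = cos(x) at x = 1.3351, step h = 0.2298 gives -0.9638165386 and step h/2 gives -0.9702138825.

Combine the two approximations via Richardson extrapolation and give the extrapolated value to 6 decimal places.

-0.972346

Order 2 gives 2^r = 4 and 2^r − 1 = 3.
4×(-0.9702138825) − (-0.9638165386) = -2.9170389914
Divide by 2^2 − 1 = 3.
Extrapolated: (-2.9170389914) / 3 = -0.9723463305
Gap between inputs: 6.397e-03; correction applied: −0.0021324480.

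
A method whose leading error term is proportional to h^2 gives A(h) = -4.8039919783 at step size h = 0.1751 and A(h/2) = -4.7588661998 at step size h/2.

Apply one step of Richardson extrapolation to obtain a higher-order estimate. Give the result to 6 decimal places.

-4.743824

r = 2, so 2^r = 4.
Difference of the inputs: -4.7588661998 − (-4.8039919783) = 0.0451257785
Divide by 2^2 − 1 = 3: 0.0451257785/3 = 0.0150419262
R = A(h/2) + (A(h/2) − A(h))/3 = -4.7588661998 + 0.0150419262 = -4.7438242736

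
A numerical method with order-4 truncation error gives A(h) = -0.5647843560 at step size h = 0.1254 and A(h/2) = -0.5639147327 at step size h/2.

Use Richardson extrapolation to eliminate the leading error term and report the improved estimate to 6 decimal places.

-0.563857

r = 4, so 2^r = 16.
16 × (-0.5639147327) − (-0.5647843560) = -8.4578513672
Extrapolated: (-8.4578513672) / 15 = -0.5638567578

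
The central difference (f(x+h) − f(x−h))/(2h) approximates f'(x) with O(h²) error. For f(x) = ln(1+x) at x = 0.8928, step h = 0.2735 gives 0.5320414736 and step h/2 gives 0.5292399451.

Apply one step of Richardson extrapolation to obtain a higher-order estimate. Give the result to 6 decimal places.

Leading term ∝ h^2; use weight 4 = 2^2.
Numerator 4*A(h/2) − A(h) = 4*0.5292399451 − 0.5320414736 = 1.5849183068
1.5849183068 ÷ 3 = 0.5283061023

0.528306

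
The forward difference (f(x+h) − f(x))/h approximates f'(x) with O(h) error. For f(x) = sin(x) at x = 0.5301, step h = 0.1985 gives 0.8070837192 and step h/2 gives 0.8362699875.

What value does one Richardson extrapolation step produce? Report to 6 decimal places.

0.865456

r = 1, so 2^r = 2.
2×0.8362699875 = 1.6725399750; subtract 0.8070837192 → 0.8654562558
0.8654562558 ÷ 1 = 0.8654562558
Correction |R − A(h/2)| = 2.919e-02; gap |A(h/2) − A(h)| = 2.919e-02.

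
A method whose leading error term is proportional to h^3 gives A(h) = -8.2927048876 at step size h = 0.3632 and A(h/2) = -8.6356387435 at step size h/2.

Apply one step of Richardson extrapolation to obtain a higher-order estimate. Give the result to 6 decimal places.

Error is O(h^3); halving h shrinks it by 2^3 = 8.
A(h/2) − A(h) = -8.6356387435 − (-8.2927048876) = -0.3429338559
Correction (A(h/2) − A(h))/(8 − 1) = (-0.3429338559)/7 = -0.0489905508
R = -8.6356387435 − 0.0489905508 = -8.6846292943

-8.684629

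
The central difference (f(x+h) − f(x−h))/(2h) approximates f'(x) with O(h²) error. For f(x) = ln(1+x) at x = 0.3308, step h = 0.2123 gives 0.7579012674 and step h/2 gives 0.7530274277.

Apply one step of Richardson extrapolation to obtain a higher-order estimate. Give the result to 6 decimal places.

Leading term ∝ h^2; use weight 4 = 2^2.
4*0.7530274277 = 3.0121097108; 3.0121097108 − 0.7579012674 = 2.2542084434
Divide by 2^2 − 1 = 3.
Result: 0.7514028145
Gap between inputs: 4.874e-03; correction applied: −0.0016246132.

0.751403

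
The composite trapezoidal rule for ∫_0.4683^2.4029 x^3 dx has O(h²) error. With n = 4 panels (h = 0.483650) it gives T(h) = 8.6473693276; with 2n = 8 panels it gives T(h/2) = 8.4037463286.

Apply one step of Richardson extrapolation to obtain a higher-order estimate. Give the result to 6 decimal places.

8.322539

Error is O(h^2); halving h shrinks it by 2^2 = 4.
A(h/2) − A(h) = 8.4037463286 − 8.6473693276 = -0.2436229990
Correction (A(h/2) − A(h))/(4 − 1) = (-0.2436229990)/3 = -0.0812076663
R = 8.4037463286 − 0.0812076663 = 8.3225386623
Shift from A(h/2): −0.0812076663.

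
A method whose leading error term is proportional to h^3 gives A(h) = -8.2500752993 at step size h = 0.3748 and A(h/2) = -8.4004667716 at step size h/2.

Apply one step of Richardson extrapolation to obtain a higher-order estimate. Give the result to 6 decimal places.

Method order is 3; weight 2^3 = 8.
Top: 8(-8.4004667716) − (-8.2500752993) = -58.9536588735
Extrapolated: (-58.9536588735) / 7 = -8.4219512676

-8.421951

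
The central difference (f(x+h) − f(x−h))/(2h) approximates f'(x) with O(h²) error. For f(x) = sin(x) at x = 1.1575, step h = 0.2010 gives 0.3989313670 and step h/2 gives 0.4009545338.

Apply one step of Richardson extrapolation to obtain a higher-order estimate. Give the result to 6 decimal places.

0.401629

With r = 2 the leading error scales as h^2, so the weight is 2^2 = 4.
Weighted: 1.6038181352 − 0.3989313670 = 1.2048867682
1.2048867682 ÷ 3 = 0.4016289227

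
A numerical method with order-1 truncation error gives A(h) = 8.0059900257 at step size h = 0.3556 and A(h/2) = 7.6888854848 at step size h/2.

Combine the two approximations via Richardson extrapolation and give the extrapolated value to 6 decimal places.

7.371781

Error is O(h^1); halving h shrinks it by 2^1 = 2.
Numerator 2 × A(h/2) − A(h) = 2 × 7.6888854848 − 8.0059900257 = 7.3717809439
Divide by 2^1 − 1 = 1.
So the Richardson estimate is 7.3717809439.
Gap between inputs: 3.171e-01; correction applied: −0.3171045409.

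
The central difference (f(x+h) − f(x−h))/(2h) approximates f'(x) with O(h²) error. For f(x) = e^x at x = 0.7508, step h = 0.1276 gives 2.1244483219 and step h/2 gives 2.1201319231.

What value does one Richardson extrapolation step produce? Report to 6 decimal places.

2.118693

Leading term ∝ h^2; use weight 4 = 2^2.
Weighted: 8.4805276924 − 2.1244483219 = 6.3560793705
Divide by 2^2 − 1 = 3.
(4·2.1201319231 − 2.1244483219)/(4 − 1) = 2.1186931235
Correction |R − A(h/2)| = 1.439e-03; gap |A(h/2) − A(h)| = 4.316e-03.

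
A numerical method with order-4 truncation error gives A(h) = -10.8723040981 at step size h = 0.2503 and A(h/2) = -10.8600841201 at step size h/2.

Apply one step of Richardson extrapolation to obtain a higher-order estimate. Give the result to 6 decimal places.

-10.859269

With r = 4 the leading error scales as h^4, so the weight is 2^4 = 16.
Top: 16(-10.8600841201) − (-10.8723040981) = -162.8890418235
Divide by 2^4 − 1 = 15.
(-162.8890418235) ÷ 15 = -10.8592694549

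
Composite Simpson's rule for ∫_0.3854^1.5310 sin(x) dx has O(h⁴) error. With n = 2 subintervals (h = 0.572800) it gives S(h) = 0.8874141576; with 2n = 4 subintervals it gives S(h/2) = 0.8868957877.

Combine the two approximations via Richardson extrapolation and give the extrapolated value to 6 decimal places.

With r = 4 the leading error scales as h^4, so the weight is 2^4 = 16.
Top: 16(0.8868957877) − (0.8874141576) = 13.3029184456
Denominator 16 − 1 = 15.
(16*0.8868957877 − 0.8874141576)/(16 − 1) = 0.8868612297

0.886861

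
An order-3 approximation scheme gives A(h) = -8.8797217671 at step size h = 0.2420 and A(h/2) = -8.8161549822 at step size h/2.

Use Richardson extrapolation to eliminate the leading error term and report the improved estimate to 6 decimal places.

-8.807074

Order 3 gives 2^r = 8 and 2^r − 1 = 7.
8·(-8.8161549822) = -70.5292398576; subtract (-8.8797217671) → -61.6495180905
Divide by 2^3 − 1 = 7.
R = (-61.6495180905)/7 = -8.8070740129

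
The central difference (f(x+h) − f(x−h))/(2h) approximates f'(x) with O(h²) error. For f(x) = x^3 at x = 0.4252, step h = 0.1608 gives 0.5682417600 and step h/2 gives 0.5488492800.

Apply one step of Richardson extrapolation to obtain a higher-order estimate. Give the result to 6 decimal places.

Error is O(h^2); halving h shrinks it by 2^2 = 4.
Difference of the inputs: 0.5488492800 − 0.5682417600 = -0.0193924800
Divide by 2^2 − 1 = 3: (-0.0193924800)/3 = -0.0064641600
R = 0.5488492800 − 0.0064641600 = 0.5423851200

0.542385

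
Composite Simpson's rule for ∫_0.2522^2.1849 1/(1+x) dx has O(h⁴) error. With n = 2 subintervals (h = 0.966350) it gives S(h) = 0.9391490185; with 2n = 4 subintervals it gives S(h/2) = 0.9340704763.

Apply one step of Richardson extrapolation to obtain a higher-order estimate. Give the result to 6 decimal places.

Order 4 gives 2^r = 16 and 2^r − 1 = 15.
16·0.9340704763 − 0.9391490185 = 14.0059786023
Divide by 2^4 − 1 = 15.
R = 14.0059786023/15 = 0.9337319068

0.933732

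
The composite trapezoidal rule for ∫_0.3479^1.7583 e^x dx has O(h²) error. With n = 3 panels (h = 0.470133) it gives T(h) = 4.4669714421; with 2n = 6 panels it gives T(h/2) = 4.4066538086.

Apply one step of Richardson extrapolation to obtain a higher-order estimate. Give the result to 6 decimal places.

4.386548

The method has order 2: 2^2 = 4.
4*4.4066538086 − 4.4669714421 = 13.1596437923
R = 13.1596437923/3 = 4.3865479308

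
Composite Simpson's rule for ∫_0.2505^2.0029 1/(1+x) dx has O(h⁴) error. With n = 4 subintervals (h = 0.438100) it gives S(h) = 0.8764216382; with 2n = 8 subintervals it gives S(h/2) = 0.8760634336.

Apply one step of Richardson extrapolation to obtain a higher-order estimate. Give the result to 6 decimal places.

Method order is 4; weight 2^4 = 16.
16×0.8760634336 − 0.8764216382 = 13.1405932994
Divide by 2^4 − 1 = 15.
13.1405932994 ÷ 15 = 0.8760395533
Shift from A(h/2): −0.0000238803.

0.876040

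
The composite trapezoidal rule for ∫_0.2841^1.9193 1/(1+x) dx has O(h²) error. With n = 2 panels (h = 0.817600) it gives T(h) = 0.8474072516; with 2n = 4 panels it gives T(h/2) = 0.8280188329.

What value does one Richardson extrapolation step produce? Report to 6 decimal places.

r = 2: numerator weight 4, denominator 3.
Weighted: 3.3120753316 − 0.8474072516 = 2.4646680800
R = 2.4646680800/3 = 0.8215560267

0.821556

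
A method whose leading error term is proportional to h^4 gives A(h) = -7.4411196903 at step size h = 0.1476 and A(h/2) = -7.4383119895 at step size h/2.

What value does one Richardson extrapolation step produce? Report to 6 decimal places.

-7.438125

Order 4 gives 2^r = 16 and 2^r − 1 = 15.
Difference of the inputs: -7.4383119895 − (-7.4411196903) = 0.0028077008
Divide by 2^4 − 1 = 15: 0.0028077008/15 = 0.0001871801
R = -7.4383119895 + 0.0001871801 = -7.4381248094
Shift from A(h/2): +0.0001871801.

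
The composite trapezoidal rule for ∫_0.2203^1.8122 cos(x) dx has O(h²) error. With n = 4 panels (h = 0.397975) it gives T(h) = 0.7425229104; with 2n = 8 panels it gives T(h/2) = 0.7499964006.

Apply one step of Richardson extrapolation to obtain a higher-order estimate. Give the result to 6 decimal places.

The method has order 2: 2^2 = 4.
Weighted: 2.9999856024 − 0.7425229104 = 2.2574626920
Extrapolated: 2.2574626920 / 3 = 0.7524875640

0.752488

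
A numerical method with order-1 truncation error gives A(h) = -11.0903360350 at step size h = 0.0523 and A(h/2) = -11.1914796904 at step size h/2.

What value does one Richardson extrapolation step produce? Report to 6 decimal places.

With r = 1 the leading error scales as h^1, so the weight is 2^1 = 2.
A(h/2) − A(h) = -11.1914796904 − (-11.0903360350) = -0.1011436554
Divide by 2^1 − 1 = 1: (-0.1011436554)/1 = -0.1011436554
R = A(h/2) + (A(h/2) − A(h))/1 = -11.1914796904 − 0.1011436554 = -11.2926233458

-11.292623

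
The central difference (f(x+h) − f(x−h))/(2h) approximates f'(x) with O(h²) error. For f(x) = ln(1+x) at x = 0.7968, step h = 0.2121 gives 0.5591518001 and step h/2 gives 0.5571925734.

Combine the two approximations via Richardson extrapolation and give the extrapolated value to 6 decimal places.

0.556539

With r = 2 the leading error scales as h^2, so the weight is 2^2 = 4.
4·0.5571925734 = 2.2287702936; 2.2287702936 − 0.5591518001 = 1.6696184935
Denominator 4 − 1 = 3.
(4·0.5571925734 − 0.5591518001)/(4 − 1) = 0.5565394978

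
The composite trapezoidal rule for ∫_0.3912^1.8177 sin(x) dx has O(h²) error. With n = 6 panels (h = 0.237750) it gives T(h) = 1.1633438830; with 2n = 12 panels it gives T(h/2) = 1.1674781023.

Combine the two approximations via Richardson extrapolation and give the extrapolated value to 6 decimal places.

1.168856

Method order is 2; weight 2^2 = 4.
Weighted: 4.6699124092 − 1.1633438830 = 3.5065685262
Extrapolated: 3.5065685262 / 3 = 1.1688561754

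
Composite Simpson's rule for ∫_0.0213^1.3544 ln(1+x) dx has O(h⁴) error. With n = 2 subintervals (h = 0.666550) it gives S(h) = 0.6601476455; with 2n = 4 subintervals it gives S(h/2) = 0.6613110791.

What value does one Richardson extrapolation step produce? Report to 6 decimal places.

0.661389

r = 4, so 2^r = 16.
Top: 16(0.6613110791) − (0.6601476455) = 9.9208296201
Denominator 16 − 1 = 15.
R = 9.9208296201/15 = 0.6613886413
Correction |R − A(h/2)| = 7.756e-05; gap |A(h/2) − A(h)| = 1.163e-03.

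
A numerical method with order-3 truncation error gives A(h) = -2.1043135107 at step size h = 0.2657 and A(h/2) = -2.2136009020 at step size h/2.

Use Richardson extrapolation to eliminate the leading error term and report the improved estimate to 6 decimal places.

-2.229213

r = 3: numerator weight 8, denominator 7.
Top: 8(-2.2136009020) − (-2.1043135107) = -15.6044937053
R = (-15.6044937053)/7 = -2.2292133865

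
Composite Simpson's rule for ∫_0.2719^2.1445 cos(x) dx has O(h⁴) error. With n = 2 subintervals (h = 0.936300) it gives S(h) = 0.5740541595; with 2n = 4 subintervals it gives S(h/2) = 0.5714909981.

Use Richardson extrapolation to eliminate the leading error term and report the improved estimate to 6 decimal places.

0.571320

With r = 4 the leading error scales as h^4, so the weight is 2^4 = 16.
16·0.5714909981 = 9.1438559696; subtract 0.5740541595 → 8.5698018101
Extrapolated: 8.5698018101 / 15 = 0.5713201207
Shift from A(h/2): −0.0001708774.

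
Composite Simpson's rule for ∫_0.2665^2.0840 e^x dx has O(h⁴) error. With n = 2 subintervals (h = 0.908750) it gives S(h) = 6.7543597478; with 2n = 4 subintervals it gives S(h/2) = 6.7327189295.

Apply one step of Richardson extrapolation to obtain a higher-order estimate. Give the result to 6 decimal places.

Method order is 4; weight 2^4 = 16.
Numerator 16 × A(h/2) − A(h) = 16 × 6.7327189295 − 6.7543597478 = 100.9691431242
R = 100.9691431242/15 = 6.7312762083

6.731276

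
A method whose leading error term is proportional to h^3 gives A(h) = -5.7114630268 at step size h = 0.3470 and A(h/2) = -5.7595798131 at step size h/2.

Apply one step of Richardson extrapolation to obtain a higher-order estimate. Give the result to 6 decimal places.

-5.766454

r = 3, so 2^r = 8.
Weighted: (-46.0766385048) − (-5.7114630268) = -40.3651754780
Denominator 8 − 1 = 7.
(-40.3651754780) ÷ 7 = -5.7664536397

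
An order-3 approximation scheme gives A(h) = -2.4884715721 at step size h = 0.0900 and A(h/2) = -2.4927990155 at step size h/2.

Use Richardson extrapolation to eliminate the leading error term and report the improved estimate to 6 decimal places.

r = 3: numerator weight 8, denominator 7.
Numerator 8*A(h/2) − A(h) = 8*(-2.4927990155) − (-2.4884715721) = -17.4539205519
Extrapolated: (-17.4539205519) / 7 = -2.4934172217

-2.493417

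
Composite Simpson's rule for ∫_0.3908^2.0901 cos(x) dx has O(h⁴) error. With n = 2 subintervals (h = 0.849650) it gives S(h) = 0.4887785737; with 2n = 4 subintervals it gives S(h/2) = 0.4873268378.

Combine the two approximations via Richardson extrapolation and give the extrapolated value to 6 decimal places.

r = 4, so 2^r = 16.
Numerator 16 × A(h/2) − A(h) = 16 × 0.4873268378 − 0.4887785737 = 7.3084508311
Extrapolated: 7.3084508311 / 15 = 0.4872300554
Correction |R − A(h/2)| = 9.678e-05; gap |A(h/2) − A(h)| = 1.452e-03.

0.487230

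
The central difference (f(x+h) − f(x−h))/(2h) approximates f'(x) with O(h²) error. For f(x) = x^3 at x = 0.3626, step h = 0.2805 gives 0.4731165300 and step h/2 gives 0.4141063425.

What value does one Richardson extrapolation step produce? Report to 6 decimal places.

0.394436

Leading term ∝ h^2; use weight 4 = 2^2.
2^2*A(h/2) = 1.6564253700; minus A(h) gives 1.1833088400.
1.1833088400 ÷ 3 = 0.3944362800
Shift from A(h/2): −0.0196700625.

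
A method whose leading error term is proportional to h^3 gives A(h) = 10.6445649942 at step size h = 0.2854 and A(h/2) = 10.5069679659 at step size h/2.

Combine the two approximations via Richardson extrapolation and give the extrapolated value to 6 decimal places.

10.487311

r = 3: numerator weight 8, denominator 7.
2^3 × A(h/2) = 84.0557437272; minus A(h) gives 73.4111787330.
R = 73.4111787330/7 = 10.4873112476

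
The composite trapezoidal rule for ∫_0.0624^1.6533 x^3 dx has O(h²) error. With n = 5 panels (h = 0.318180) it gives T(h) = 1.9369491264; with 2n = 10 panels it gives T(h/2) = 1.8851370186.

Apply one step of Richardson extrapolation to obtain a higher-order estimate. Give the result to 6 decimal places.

Order 2 gives 2^r = 4 and 2^r − 1 = 3.
2^2*A(h/2) = 7.5405480744; minus A(h) gives 5.6035989480.
Divide by 2^2 − 1 = 3.
(4*1.8851370186 − 1.9369491264)/(4 − 1) = 1.8678663160

1.867866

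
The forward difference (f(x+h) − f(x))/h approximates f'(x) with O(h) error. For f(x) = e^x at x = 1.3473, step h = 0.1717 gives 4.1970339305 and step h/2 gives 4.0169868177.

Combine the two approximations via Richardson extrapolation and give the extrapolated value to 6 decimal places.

3.836940

r = 1: numerator weight 2, denominator 1.
2×4.0169868177 = 8.0339736354; subtract 4.1970339305 → 3.8369397049
Divide by 2^1 − 1 = 1.
Extrapolated: 3.8369397049 / 1 = 3.8369397049
Shift from A(h/2): −0.1800471128.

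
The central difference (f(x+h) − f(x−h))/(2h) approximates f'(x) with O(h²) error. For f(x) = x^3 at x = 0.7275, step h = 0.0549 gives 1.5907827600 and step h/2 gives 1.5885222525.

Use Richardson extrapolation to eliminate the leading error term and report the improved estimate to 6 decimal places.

1.587769

Error is O(h^2); halving h shrinks it by 2^2 = 4.
4×1.5885222525 = 6.3540890100; 6.3540890100 − 1.5907827600 = 4.7633062500
Divide by 2^2 − 1 = 3.
4.7633062500 ÷ 3 = 1.5877687500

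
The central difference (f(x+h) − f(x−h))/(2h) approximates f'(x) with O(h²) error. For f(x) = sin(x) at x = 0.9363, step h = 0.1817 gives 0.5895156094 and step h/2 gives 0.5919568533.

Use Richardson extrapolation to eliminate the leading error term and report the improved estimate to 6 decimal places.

Leading term ∝ h^2; use weight 4 = 2^2.
Top: 4(0.5919568533) − (0.5895156094) = 1.7783118038
Extrapolated: 1.7783118038 / 3 = 0.5927706013
Correction |R − A(h/2)| = 8.137e-04; gap |A(h/2) − A(h)| = 2.441e-03.

0.592771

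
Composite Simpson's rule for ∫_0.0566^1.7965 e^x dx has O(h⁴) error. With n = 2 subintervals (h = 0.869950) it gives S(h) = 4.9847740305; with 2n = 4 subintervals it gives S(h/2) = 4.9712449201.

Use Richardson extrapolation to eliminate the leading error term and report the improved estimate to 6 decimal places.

Method order is 4; weight 2^4 = 16.
Numerator 16*A(h/2) − A(h) = 16*4.9712449201 − 4.9847740305 = 74.5551446911
Divide by 2^4 − 1 = 15.
Extrapolated: 74.5551446911 / 15 = 4.9703429794
Shift from A(h/2): −0.0009019407.

4.970343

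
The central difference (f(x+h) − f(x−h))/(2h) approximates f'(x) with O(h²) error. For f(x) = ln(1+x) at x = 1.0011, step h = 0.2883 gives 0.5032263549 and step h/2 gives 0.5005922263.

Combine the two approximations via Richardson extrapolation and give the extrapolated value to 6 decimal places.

0.499714

Error is O(h^2); halving h shrinks it by 2^2 = 4.
Top: 4(0.5005922263) − (0.5032263549) = 1.4991425503
Denominator 4 − 1 = 3.
Extrapolated: 1.4991425503 / 3 = 0.4997141834
Shift from A(h/2): −0.0008780429.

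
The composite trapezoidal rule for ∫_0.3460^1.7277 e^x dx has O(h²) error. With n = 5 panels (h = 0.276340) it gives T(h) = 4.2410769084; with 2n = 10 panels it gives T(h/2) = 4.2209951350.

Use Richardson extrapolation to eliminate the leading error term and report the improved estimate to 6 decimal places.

4.214301

Order 2 gives 2^r = 4 and 2^r − 1 = 3.
Top: 4(4.2209951350) − (4.2410769084) = 12.6429036316
(4·4.2209951350 − 4.2410769084)/(4 − 1) = 4.2143012105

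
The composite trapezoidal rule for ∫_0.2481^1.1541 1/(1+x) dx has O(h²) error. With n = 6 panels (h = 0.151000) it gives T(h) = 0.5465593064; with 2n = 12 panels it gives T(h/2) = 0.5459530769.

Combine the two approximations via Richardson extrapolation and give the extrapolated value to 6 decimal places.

Leading term ∝ h^2; use weight 4 = 2^2.
Difference of the inputs: 0.5459530769 − 0.5465593064 = -0.0006062295
Divide by 2^2 − 1 = 3: (-0.0006062295)/3 = -0.0002020765
R = A(h/2) + (A(h/2) − A(h))/3 = 0.5459530769 − 0.0002020765 = 0.5457510004
Shift from A(h/2): −0.0002020765.

0.545751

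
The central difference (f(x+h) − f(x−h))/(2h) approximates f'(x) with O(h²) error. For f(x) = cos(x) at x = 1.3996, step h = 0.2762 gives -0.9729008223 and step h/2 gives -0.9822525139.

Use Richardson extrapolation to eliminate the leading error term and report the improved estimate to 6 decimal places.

Method order is 2; weight 2^2 = 4.
A(h/2) − A(h) = -0.9822525139 − (-0.9729008223) = -0.0093516916
Correction (A(h/2) − A(h))/(4 − 1) = (-0.0093516916)/3 = -0.0031172305
R = -0.9822525139 − 0.0031172305 = -0.9853697444
Correction |R − A(h/2)| = 3.117e-03; gap |A(h/2) − A(h)| = 9.352e-03.

-0.985370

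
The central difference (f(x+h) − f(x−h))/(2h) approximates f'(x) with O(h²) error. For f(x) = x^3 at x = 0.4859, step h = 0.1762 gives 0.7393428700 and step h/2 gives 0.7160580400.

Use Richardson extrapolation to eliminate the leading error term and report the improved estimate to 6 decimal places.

0.708296

Order 2 gives 2^r = 4 and 2^r − 1 = 3.
Weighted: 2.8642321600 − 0.7393428700 = 2.1248892900
Extrapolated: 2.1248892900 / 3 = 0.7082964300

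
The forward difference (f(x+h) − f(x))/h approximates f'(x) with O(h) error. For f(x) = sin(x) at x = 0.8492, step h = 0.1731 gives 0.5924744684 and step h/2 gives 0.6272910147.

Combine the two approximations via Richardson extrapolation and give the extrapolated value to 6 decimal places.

r = 1, so 2^r = 2.
Numerator 2*A(h/2) − A(h) = 2*0.6272910147 − 0.5924744684 = 0.6621075610
(2*0.6272910147 − 0.5924744684)/(2 − 1) = 0.6621075610
Gap between inputs: 3.482e-02; correction applied: +0.0348165463.

0.662108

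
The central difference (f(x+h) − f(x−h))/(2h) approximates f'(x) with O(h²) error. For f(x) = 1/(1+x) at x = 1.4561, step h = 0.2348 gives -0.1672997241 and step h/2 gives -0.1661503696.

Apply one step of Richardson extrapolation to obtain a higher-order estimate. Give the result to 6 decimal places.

With r = 2 the leading error scales as h^2, so the weight is 2^2 = 4.
2^2 × A(h/2) = -0.6646014784; minus A(h) gives -0.4973017543.
R = (-0.4973017543)/3 = -0.1657672514

-0.165767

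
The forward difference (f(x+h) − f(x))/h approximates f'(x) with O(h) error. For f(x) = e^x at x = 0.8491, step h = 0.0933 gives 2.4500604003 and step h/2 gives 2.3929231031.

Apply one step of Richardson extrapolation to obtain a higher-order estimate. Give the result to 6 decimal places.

The method has order 1: 2^1 = 2.
2·2.3929231031 = 4.7858462062; subtract 2.4500604003 → 2.3357858059
Divide by 2^1 − 1 = 1.
Extrapolated: 2.3357858059 / 1 = 2.3357858059
Gap between inputs: 5.714e-02; correction applied: −0.0571372972.

2.335786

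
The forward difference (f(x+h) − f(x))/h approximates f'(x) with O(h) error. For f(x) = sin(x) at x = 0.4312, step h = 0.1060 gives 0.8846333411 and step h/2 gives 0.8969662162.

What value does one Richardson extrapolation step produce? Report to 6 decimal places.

0.909299

Method order is 1; weight 2^1 = 2.
2^1*A(h/2) = 1.7939324324; minus A(h) gives 0.9092990913.
0.9092990913 ÷ 1 = 0.9092990913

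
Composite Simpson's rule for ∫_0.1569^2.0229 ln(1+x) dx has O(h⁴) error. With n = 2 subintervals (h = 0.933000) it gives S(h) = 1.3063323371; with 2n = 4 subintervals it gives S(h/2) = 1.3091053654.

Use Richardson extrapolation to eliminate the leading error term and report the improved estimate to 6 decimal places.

r = 4: numerator weight 16, denominator 15.
A(h/2) − A(h) = 1.3091053654 − 1.3063323371 = 0.0027730283
Correction (A(h/2) − A(h))/(16 − 1) = 0.0027730283/15 = 0.0001848686
R = A(h/2) + (A(h/2) − A(h))/15 = 1.3091053654 + 0.0001848686 = 1.3092902340

1.309290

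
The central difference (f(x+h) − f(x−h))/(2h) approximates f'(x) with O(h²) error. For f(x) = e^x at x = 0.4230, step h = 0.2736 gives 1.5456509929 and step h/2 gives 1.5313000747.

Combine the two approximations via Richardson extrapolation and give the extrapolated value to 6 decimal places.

r = 2, so 2^r = 4.
4 × 1.5313000747 = 6.1252002988; subtract 1.5456509929 → 4.5795493059
(4 × 1.5313000747 − 1.5456509929)/(4 − 1) = 1.5265164353

1.526516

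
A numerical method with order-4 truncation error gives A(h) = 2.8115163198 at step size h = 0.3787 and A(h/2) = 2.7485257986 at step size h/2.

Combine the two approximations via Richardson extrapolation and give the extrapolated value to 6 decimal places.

Error is O(h^4); halving h shrinks it by 2^4 = 16.
Top: 16(2.7485257986) − (2.8115163198) = 41.1648964578
Denominator 16 − 1 = 15.
R = 41.1648964578/15 = 2.7443264305

2.744326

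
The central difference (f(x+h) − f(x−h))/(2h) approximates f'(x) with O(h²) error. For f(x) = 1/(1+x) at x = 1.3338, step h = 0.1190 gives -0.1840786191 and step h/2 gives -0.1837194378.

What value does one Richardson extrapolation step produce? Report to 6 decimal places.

Leading term ∝ h^2; use weight 4 = 2^2.
2^2 × A(h/2) = -0.7348777512; minus A(h) gives -0.5507991321.
(4 × (-0.1837194378) − (-0.1840786191))/(4 − 1) = -0.1835997107

-0.183600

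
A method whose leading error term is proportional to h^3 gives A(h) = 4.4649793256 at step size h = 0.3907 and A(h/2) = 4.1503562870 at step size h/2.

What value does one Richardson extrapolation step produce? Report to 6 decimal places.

4.105410

Leading term ∝ h^3; use weight 8 = 2^3.
Top: 8(4.1503562870) − (4.4649793256) = 28.7378709704
Extrapolated: 28.7378709704 / 7 = 4.1054101386
Correction |R − A(h/2)| = 4.495e-02; gap |A(h/2) − A(h)| = 3.146e-01.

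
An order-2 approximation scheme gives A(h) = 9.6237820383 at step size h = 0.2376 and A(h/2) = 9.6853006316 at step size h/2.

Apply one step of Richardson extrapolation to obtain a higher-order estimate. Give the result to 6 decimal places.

9.705807

r = 2: numerator weight 4, denominator 3.
2^2×A(h/2) = 38.7412025264; minus A(h) gives 29.1174204881.
R = 29.1174204881/3 = 9.7058068294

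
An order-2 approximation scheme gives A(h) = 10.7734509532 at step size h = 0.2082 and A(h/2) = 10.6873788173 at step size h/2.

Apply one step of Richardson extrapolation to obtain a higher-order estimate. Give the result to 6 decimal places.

Leading term ∝ h^2; use weight 4 = 2^2.
Weighted: 42.7495152692 − 10.7734509532 = 31.9760643160
31.9760643160 ÷ 3 = 10.6586881053
Gap between inputs: 8.607e-02; correction applied: −0.0286907120.

10.658688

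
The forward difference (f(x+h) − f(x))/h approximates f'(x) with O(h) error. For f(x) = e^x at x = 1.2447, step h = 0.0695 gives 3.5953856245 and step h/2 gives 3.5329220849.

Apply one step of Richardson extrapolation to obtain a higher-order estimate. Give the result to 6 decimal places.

r = 1, so 2^r = 2.
A(h/2) − A(h) = 3.5329220849 − 3.5953856245 = -0.0624635396
Correction (A(h/2) − A(h))/(2 − 1) = (-0.0624635396)/1 = -0.0624635396
R = A(h/2) + (A(h/2) − A(h))/1 = 3.5329220849 − 0.0624635396 = 3.4704585453

3.470459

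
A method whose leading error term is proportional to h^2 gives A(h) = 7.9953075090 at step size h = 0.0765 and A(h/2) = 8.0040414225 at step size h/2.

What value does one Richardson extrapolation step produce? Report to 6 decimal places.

8.006953

Method order is 2; weight 2^2 = 4.
4·8.0040414225 − 7.9953075090 = 24.0208581810
24.0208581810 ÷ 3 = 8.0069527270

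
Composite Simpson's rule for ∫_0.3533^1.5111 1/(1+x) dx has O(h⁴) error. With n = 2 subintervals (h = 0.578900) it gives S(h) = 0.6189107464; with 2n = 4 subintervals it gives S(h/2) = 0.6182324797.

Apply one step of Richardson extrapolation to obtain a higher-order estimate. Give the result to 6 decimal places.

r = 4, so 2^r = 16.
Numerator 16*A(h/2) − A(h) = 16*0.6182324797 − 0.6189107464 = 9.2728089288
R = 9.2728089288/15 = 0.6181872619

0.618187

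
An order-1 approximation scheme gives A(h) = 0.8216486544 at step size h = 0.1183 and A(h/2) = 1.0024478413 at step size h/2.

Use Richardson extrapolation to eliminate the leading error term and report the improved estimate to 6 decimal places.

Method order is 1; weight 2^1 = 2.
2*1.0024478413 = 2.0048956826; 2.0048956826 − 0.8216486544 = 1.1832470282
1.1832470282 ÷ 1 = 1.1832470282
Correction |R − A(h/2)| = 1.808e-01; gap |A(h/2) − A(h)| = 1.808e-01.

1.183247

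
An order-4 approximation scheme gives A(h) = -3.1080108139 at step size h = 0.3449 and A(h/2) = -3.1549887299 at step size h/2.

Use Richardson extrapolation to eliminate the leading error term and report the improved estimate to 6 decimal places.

-3.158121

With r = 4 the leading error scales as h^4, so the weight is 2^4 = 16.
16×(-3.1549887299) = -50.4798196784; subtract (-3.1080108139) → -47.3718088645
Divide by 2^4 − 1 = 15.
Result: -3.1581205910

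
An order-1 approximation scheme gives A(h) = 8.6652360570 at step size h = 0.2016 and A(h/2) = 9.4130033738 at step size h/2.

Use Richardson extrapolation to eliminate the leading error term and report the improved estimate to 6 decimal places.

Error is O(h^1); halving h shrinks it by 2^1 = 2.
2^1×A(h/2) = 18.8260067476; minus A(h) gives 10.1607706906.
R = 10.1607706906/1 = 10.1607706906

10.160771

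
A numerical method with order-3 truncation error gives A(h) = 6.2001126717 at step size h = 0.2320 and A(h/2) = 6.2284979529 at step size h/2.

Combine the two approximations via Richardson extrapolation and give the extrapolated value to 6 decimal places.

6.232553

Leading term ∝ h^3; use weight 8 = 2^3.
8×6.2284979529 = 49.8279836232; 49.8279836232 − 6.2001126717 = 43.6278709515
Divide by 2^3 − 1 = 7.
So the Richardson estimate is 6.2325529931.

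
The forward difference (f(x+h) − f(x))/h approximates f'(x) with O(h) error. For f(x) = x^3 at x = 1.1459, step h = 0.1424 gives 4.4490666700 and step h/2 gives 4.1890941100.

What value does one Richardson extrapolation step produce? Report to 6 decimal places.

r = 1: numerator weight 2, denominator 1.
Weighted: 8.3781882200 − 4.4490666700 = 3.9291215500
(2*4.1890941100 − 4.4490666700)/(2 − 1) = 3.9291215500
Shift from A(h/2): −0.2599725600.

3.929122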